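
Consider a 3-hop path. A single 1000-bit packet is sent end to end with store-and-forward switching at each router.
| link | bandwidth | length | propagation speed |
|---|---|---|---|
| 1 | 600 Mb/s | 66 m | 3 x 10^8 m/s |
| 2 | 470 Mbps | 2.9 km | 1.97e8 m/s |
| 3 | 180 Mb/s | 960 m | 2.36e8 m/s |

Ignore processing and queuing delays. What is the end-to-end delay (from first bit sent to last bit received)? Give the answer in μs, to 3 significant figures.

28.4 μs

Transmission delays (L/R per hop): 1.66667, 2.12766, 5.55556 μs; sum = 9.34988 μs.
Propagation delays (d/s per hop): 0.22, 14.7208, 4.0678 μs; sum = 19.0086 μs.
End-to-end = 28.4 μs.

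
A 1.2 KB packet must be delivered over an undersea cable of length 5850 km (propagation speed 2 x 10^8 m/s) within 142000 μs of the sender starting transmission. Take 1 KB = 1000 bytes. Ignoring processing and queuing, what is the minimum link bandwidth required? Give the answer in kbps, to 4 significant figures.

85.14 kbps

L = 9600 bits.
Propagation delay = 5850000 / 200000000 = 29250 μs.
Transmission budget = 142000 − 29250 = 112750 μs.
R ≥ L / t_tx = 9600 bits / 0.11275 s = 85.14 kbps.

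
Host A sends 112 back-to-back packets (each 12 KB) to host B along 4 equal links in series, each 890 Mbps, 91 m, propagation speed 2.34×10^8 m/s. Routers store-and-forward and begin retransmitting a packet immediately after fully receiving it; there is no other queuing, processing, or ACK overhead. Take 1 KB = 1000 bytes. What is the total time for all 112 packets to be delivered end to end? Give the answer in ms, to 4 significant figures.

Per-hop transmission t_tx = L/R = 96000/890000000 = 0.107865 ms.
Per-hop propagation t_prop = 91/234000000 = 0.000388889 ms.
Pipeline fill: first packet needs 4·t_tx to clear all hops; remaining 111 packets each add one t_tx.
Total = (4+112-1)·t_tx + 4·t_prop = 115·0.107865 + 4·0.000388889 = 12.41 ms.

12.41 ms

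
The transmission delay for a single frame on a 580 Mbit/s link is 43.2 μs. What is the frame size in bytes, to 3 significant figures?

3130 bytes

L = R × t_tx = 580000000 b/s × 4.32e-05 s = 25056 bits.
In bytes: 25056 / 8 = 3130 bytes.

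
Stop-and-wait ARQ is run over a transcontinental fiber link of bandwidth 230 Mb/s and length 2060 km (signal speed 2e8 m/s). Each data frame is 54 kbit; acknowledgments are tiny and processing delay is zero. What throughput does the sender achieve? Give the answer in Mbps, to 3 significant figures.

t_tx = L/R = 54000/230000000 = 0.000234783 s.
t_prop = 2060000/200000000 = 0.0103 s; RTT = 0.0206 s.
Cycle = t_tx + RTT = 0.0208348 s.
Throughput = L / cycle = 54000 / 0.0208348 = 2.59 Mbps.

2.59 Mbps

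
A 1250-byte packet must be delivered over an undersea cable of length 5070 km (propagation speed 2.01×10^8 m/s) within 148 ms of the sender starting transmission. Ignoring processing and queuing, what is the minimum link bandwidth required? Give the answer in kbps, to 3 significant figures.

81.4 kbps

L = 10000 bits.
Propagation delay = 5070000 / 2.01e+08 = 25.2239 ms.
Transmission budget = 148 − 25.2239 = 122.776 ms.
R ≥ L / t_tx = 10000 bits / 0.122776 s = 81.4 kbps.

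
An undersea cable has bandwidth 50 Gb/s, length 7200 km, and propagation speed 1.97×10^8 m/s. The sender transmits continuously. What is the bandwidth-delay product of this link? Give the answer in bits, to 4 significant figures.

Propagation delay = 7200000 / 197000000 = 0.0365482 s.
BDP = R × t_prop = 50000000000 × 0.0365482 = 1827410000 bits.

1827000000 bits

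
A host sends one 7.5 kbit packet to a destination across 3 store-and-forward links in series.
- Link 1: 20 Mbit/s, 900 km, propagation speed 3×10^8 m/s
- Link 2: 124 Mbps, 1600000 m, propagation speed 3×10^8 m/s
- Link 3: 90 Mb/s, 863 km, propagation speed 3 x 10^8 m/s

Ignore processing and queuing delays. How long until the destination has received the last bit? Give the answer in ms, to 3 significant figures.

L = 7500 bits.
Transmission delays (L/R per hop): 0.375, 0.0604839, 0.0833333 ms; sum = 0.518817 ms.
Propagation delays (d/s per hop): 3, 5.33333, 2.87667 ms; sum = 11.21 ms.
End-to-end = 11.7 ms.

11.7 ms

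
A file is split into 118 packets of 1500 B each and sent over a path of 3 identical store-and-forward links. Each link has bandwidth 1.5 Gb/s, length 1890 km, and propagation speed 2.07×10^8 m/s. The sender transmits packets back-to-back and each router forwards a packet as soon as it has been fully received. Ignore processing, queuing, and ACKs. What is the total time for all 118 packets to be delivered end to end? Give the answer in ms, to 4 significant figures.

Per-hop transmission t_tx = L/R = 12000/1500000000 = 0.008 ms.
Per-hop propagation t_prop = 1890000/2.07e+08 = 9.13043 ms.
Pipeline fill: first packet needs 3·t_tx to clear all hops; remaining 117 packets each add one t_tx.
Total = (3+118-1)·t_tx + 3·t_prop = 120·0.008 + 3·9.13043 = 28.35 ms.

28.35 ms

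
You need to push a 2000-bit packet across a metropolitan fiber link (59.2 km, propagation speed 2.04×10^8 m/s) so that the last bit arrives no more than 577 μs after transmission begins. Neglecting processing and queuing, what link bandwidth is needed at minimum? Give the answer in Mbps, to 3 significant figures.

6.97 Mbps

Propagation delay = 59200 / 204000000 = 290.196 μs.
Transmission budget = 577 − 290.196 = 286.804 μs.
R ≥ L / t_tx = 2000 bits / 0.000286804 s = 6.97 Mbps.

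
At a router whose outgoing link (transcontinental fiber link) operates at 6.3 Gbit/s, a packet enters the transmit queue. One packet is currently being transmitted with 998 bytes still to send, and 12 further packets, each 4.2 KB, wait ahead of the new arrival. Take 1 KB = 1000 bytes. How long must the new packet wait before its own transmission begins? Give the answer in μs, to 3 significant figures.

Each queued packet: L/R = 33600/6300000000 = 5.33333 μs.
12 queued → 64 μs.
Plus remaining 7984 bits of current packet: 1.2673 μs.
Queuing delay = 65.3 μs.

65.3 μs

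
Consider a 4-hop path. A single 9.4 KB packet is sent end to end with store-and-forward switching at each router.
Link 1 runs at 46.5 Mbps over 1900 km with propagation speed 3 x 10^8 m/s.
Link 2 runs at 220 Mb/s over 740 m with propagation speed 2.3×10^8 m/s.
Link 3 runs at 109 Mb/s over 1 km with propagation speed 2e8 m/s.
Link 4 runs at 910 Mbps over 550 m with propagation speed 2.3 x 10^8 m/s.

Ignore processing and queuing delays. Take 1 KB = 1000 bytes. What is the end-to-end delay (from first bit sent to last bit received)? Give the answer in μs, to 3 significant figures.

L = 75200 bits.
Transmission delays (L/R per hop): 1617.2, 341.818, 689.908, 82.6374 μs; sum = 2731.57 μs.
Propagation delays (d/s per hop): 6333.33, 3.21739, 5, 2.3913 μs; sum = 6343.94 μs.
End-to-end = 9080 μs.

9080 μs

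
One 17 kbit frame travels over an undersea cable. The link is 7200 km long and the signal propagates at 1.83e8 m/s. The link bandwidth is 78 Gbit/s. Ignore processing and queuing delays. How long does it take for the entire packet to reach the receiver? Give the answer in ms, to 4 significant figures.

39.34 ms

L = 17000 bits.
Transmission delay = L/R = 17000 / 78000000000 = 0.000217949 ms.
Propagation delay = d/s = 7200000 m / 183000000 m/s = 39.3443 ms.
Total = 39.34 ms.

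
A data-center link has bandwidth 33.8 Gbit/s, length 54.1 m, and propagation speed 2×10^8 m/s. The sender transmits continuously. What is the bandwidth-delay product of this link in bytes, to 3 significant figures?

Propagation delay = 54.1 / 200000000 = 2.705e-07 s.
BDP = R × t_prop = 3.38e+10 × 2.705e-07 = 9142.9 bits.
In bytes: 9142.9/8 = 1140 bytes.

1140 bytes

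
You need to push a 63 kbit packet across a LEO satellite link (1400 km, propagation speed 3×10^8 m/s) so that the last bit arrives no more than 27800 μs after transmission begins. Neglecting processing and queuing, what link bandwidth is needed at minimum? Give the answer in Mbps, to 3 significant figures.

Propagation delay = 1400000 / 300000000 = 4666.67 μs.
Transmission budget = 27800 − 4666.67 = 23133.3 μs.
R ≥ L / t_tx = 63000 bits / 0.0231333 s = 2.72 Mbps.

2.72 Mbps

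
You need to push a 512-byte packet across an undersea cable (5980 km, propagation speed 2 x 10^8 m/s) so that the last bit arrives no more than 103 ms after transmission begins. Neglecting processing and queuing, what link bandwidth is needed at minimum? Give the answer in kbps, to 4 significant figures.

L = 4096 bits.
Propagation delay = 5980000 / 200000000 = 29.9 ms.
Transmission budget = 103 − 29.9 = 73.1 ms.
R ≥ L / t_tx = 4096 bits / 0.0731 s = 56.03 kbps.

56.03 kbps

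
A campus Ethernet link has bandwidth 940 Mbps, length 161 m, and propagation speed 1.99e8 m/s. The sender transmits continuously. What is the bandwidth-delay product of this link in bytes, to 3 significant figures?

95.1 bytes

Propagation delay = 161 / 199000000 = 8.09045e-07 s.
BDP = R × t_prop = 940000000 × 8.09045e-07 = 760.503 bits.
In bytes: 760.503/8 = 95.1 bytes.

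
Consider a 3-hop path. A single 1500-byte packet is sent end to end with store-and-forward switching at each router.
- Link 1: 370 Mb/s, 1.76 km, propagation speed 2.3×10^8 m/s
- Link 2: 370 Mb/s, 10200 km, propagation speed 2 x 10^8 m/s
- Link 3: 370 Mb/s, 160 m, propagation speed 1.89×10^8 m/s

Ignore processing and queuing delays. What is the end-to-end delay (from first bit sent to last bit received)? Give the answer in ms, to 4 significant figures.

51.11 ms

L = 1500 × 8 = 12000 bits.
Transmission delay per hop = L/R = 12000/370000000 = 0.0324324 ms; 3 hops → 0.0972973 ms.
Propagation delays (d/s per hop): 0.00765217, 51, 0.000846561 ms; sum = 51.0085 ms.
End-to-end = 51.11 ms.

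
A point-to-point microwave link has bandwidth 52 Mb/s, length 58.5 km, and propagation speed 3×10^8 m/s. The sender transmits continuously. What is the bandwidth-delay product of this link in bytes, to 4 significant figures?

Propagation delay = 58500 / 300000000 = 0.000195 s.
BDP = R × t_prop = 52000000 × 0.000195 = 10140 bits.
In bytes: 10140/8 = 1268 bytes.

1268 bytes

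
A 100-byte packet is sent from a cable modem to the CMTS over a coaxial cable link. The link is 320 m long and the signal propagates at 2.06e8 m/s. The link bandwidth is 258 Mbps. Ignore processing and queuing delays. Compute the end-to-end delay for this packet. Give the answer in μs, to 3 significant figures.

4.65 μs

L = 100 × 8 = 800 bits.
Transmission delay = L/R = 800 / 258000000 = 3.10078 μs.
Propagation delay = d/s = 320 m / 206000000 m/s = 1.5534 μs.
Total = 4.65 μs.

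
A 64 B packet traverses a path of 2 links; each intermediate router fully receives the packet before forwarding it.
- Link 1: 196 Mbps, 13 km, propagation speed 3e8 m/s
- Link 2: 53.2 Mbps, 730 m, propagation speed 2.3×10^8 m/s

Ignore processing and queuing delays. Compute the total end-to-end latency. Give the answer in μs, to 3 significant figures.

L = 64 × 8 = 512 bits.
Transmission delays (L/R per hop): 2.61224, 9.62406 μs; sum = 12.2363 μs.
Propagation delays (d/s per hop): 43.3333, 3.17391 μs; sum = 46.5072 μs.
End-to-end = 58.7 μs.

58.7 μs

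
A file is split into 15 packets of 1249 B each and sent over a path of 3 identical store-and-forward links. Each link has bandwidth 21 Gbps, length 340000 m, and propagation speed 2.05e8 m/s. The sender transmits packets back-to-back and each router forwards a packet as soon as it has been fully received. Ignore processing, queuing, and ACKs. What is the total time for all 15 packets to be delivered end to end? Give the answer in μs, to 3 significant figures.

Per-hop transmission t_tx = L/R = 9992/21000000000 = 0.47581 μs.
Per-hop propagation t_prop = 340000/2.05e+08 = 1658.54 μs.
Pipeline fill: first packet needs 3·t_tx to clear all hops; remaining 14 packets each add one t_tx.
Total = (3+15-1)·t_tx + 3·t_prop = 17·0.47581 + 3·1658.54 = 4980 μs.

4980 μs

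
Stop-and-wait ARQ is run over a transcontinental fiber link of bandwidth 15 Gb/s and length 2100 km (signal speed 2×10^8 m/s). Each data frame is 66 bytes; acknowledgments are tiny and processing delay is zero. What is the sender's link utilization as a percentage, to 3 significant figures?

t_tx = L/R = 528/15000000000 = 3.52e-08 s.
t_prop = 2100000/200000000 = 0.0105 s; RTT = 0.021 s.
Cycle = t_tx + RTT = 0.021 s.
Utilization = t_tx / cycle = 3.52e-08/0.021 = 0.000168 %.

0.000168 %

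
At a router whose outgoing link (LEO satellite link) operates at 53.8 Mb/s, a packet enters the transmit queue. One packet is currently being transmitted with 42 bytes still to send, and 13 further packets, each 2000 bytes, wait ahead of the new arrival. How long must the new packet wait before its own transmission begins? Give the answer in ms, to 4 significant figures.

Each queued packet: L/R = 16000/53800000 = 0.297398 ms.
13 queued → 3.86617 ms.
Plus remaining 336 bits of current packet: 0.00624535 ms.
Queuing delay = 3.872 ms.

3.872 ms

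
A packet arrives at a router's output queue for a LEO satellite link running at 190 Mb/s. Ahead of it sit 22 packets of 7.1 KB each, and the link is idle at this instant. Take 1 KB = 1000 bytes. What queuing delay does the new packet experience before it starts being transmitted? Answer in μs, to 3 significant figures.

6580 μs

Each queued packet: L/R = 56800/190000000 = 298.947 μs.
22 queued → 6576.84 μs.
Queuing delay = 6580 μs.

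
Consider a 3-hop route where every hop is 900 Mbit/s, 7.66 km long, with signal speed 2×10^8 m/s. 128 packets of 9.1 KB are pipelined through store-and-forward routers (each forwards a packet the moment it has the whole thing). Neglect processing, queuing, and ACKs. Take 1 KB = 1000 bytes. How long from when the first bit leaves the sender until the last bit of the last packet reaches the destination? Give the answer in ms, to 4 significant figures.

10.63 ms

Per-hop transmission t_tx = L/R = 72800/900000000 = 0.0808889 ms.
Per-hop propagation t_prop = 7660/200000000 = 0.0383 ms.
Pipeline fill: first packet needs 3·t_tx to clear all hops; remaining 127 packets each add one t_tx.
Total = (3+128-1)·t_tx + 3·t_prop = 130·0.0808889 + 3·0.0383 = 10.63 ms.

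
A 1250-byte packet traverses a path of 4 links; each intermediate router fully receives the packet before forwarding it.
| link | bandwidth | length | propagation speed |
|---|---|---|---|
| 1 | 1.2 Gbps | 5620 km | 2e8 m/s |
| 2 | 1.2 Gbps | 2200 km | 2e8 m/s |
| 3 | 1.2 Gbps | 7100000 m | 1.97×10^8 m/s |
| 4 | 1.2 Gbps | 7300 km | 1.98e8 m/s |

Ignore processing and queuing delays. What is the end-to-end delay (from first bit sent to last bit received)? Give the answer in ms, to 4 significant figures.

112.0 ms

L = 1250 × 8 = 10000 bits.
Transmission delay per hop = L/R = 10000/1200000000 = 0.00833333 ms; 4 hops → 0.0333333 ms.
Propagation delays (d/s per hop): 28.1, 11, 36.0406, 36.8687 ms; sum = 112.009 ms.
End-to-end = 112.0 ms.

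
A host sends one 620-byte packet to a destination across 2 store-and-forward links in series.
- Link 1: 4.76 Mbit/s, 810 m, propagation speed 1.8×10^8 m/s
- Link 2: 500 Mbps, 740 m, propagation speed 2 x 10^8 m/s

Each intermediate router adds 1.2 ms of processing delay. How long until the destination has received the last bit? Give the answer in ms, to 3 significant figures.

L = 620 × 8 = 4960 bits.
Transmission delays (L/R per hop): 1.04202, 0.00992 ms; sum = 1.05194 ms.
Propagation delays (d/s per hop): 0.0045, 0.0037 ms; sum = 0.0082 ms.
Processing at 1 router(s): 1 × 1.2 ms = 1.2 ms.
End-to-end = 2.26 ms.

2.26 ms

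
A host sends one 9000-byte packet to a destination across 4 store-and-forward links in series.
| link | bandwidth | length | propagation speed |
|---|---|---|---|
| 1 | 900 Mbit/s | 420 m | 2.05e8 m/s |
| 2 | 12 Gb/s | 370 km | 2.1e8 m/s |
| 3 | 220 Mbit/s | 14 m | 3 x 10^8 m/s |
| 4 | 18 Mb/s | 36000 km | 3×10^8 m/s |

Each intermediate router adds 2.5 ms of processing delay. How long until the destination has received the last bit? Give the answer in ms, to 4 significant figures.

133.7 ms

L = 9000 × 8 = 72000 bits.
Transmission delays (L/R per hop): 0.08, 0.006, 0.327273, 4 ms; sum = 4.41327 ms.
Propagation delays (d/s per hop): 0.00204878, 1.7619, 4.66667e-05, 120 ms; sum = 121.764 ms.
Processing at 3 router(s): 3 × 2.5 ms = 7.5 ms.
End-to-end = 133.7 ms.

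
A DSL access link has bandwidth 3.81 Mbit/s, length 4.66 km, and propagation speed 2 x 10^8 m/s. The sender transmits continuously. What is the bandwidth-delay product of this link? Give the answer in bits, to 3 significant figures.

88.8 bits

Propagation delay = 4660 / 200000000 = 2.33e-05 s.
BDP = R × t_prop = 3810000 × 2.33e-05 = 88.773 bits.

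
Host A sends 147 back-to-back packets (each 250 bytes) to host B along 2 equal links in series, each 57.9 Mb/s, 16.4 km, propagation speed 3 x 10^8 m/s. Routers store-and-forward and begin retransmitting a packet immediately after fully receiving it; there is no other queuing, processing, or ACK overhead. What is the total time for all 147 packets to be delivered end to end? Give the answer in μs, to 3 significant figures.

Per-hop transmission t_tx = L/R = 2000/57900000 = 34.5423 μs.
Per-hop propagation t_prop = 16400/300000000 = 54.6667 μs.
Pipeline fill: first packet needs 2·t_tx to clear all hops; remaining 146 packets each add one t_tx.
Total = (2+147-1)·t_tx + 2·t_prop = 148·34.5423 + 2·54.6667 = 5220 μs.

5220 μs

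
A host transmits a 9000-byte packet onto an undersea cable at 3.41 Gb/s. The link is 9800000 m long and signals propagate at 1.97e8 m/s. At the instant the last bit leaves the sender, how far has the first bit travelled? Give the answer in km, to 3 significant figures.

4.16 km

t_tx = L/R = 72000/3410000000 = 2.11144e-05 s.
Distance = s × t_tx = 197000000 × 2.11144e-05 = 4.16 km.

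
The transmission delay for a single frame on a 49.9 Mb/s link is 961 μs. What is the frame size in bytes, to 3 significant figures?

5990 bytes

L = R × t_tx = 49900000 b/s × 0.000961 s = 47953.9 bits.
In bytes: 47953.9 / 8 = 5990 bytes.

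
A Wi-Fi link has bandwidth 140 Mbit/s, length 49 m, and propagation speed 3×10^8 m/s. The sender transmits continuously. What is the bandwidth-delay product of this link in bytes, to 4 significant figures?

2.858 bytes

Propagation delay = 49 / 300000000 = 1.63333e-07 s.
BDP = R × t_prop = 140000000 × 1.63333e-07 = 22.8667 bits.
In bytes: 22.8667/8 = 2.858 bytes.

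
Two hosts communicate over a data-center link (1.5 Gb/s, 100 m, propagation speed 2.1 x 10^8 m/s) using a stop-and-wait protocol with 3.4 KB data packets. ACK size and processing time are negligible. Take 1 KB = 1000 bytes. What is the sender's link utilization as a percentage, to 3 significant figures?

t_tx = L/R = 27200/1500000000 = 1.81333e-05 s.
t_prop = 100/210000000 = 4.7619e-07 s; RTT = 9.52381e-07 s.
Cycle = t_tx + RTT = 1.90857e-05 s.
Utilization = t_tx / cycle = 1.81333e-05/1.90857e-05 = 95.0 %.

95.0 %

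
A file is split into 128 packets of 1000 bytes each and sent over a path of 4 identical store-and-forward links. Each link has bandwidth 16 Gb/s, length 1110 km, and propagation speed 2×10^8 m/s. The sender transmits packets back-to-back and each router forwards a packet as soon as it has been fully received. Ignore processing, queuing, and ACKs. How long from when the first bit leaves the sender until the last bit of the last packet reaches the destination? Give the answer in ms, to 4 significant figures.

22.27 ms

Per-hop transmission t_tx = L/R = 8000/16000000000 = 0.0005 ms.
Per-hop propagation t_prop = 1110000/200000000 = 5.55 ms.
Pipeline fill: first packet needs 4·t_tx to clear all hops; remaining 127 packets each add one t_tx.
Total = (4+128-1)·t_tx + 4·t_prop = 131·0.0005 + 4·5.55 = 22.27 ms.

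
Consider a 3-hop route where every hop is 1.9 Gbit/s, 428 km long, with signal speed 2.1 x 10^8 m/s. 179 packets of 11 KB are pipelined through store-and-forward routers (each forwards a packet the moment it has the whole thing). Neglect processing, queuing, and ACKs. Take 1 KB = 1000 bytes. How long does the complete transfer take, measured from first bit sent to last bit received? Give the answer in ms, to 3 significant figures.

14.5 ms

Per-hop transmission t_tx = L/R = 88000/1900000000 = 0.0463158 ms.
Per-hop propagation t_prop = 428000/210000000 = 2.0381 ms.
Pipeline fill: first packet needs 3·t_tx to clear all hops; remaining 178 packets each add one t_tx.
Total = (3+179-1)·t_tx + 3·t_prop = 181·0.0463158 + 3·2.0381 = 14.5 ms.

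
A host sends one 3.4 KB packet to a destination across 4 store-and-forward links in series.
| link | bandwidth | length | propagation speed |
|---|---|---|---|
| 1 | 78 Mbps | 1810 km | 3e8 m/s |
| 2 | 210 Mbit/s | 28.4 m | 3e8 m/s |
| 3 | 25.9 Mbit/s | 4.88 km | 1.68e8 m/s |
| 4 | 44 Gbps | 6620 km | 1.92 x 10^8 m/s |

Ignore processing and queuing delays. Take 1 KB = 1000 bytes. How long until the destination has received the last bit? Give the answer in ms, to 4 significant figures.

L = 27200 bits.
Transmission delays (L/R per hop): 0.348718, 0.129524, 1.05019, 0.000618182 ms; sum = 1.52905 ms.
Propagation delays (d/s per hop): 6.03333, 9.46667e-05, 0.0290476, 34.4792 ms; sum = 40.5416 ms.
End-to-end = 42.07 ms.

42.07 ms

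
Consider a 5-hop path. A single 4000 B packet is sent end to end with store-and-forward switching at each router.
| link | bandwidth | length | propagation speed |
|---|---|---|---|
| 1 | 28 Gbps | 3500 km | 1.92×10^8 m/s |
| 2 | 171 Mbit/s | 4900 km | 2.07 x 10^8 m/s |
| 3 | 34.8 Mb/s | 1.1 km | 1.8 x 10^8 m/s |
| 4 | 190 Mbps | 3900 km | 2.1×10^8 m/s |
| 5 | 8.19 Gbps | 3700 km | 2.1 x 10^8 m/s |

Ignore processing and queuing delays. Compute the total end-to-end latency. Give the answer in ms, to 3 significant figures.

L = 4000 × 8 = 32000 bits.
Transmission delays (L/R per hop): 0.00114286, 0.187135, 0.91954, 0.168421, 0.0039072 ms; sum = 1.28015 ms.
Propagation delays (d/s per hop): 18.2292, 23.6715, 0.00611111, 18.5714, 17.619 ms; sum = 78.0973 ms.
End-to-end = 79.4 ms.

79.4 ms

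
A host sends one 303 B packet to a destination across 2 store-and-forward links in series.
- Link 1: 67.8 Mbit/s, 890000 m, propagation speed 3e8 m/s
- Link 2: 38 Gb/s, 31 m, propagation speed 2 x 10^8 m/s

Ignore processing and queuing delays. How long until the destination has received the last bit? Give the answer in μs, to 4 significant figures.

L = 303 × 8 = 2424 bits.
Transmission delays (L/R per hop): 35.7522, 0.0637895 μs; sum = 35.816 μs.
Propagation delays (d/s per hop): 2966.67, 0.155 μs; sum = 2966.82 μs.
End-to-end = 3003 μs.

3003 μs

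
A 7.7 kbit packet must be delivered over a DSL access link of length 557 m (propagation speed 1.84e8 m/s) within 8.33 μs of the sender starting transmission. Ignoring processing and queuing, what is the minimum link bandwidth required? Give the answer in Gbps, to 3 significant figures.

1.45 Gbps

Propagation delay = 557 / 184000000 = 3.02717 μs.
Transmission budget = 8.33 − 3.02717 = 5.30283 μs.
R ≥ L / t_tx = 7700 bits / 5.30283e-06 s = 1.45 Gbps.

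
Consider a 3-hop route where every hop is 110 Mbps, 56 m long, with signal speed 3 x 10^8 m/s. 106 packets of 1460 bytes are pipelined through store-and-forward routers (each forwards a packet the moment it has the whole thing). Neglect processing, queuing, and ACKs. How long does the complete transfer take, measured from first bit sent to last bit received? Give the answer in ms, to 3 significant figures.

Per-hop transmission t_tx = L/R = 11680/110000000 = 0.106182 ms.
Per-hop propagation t_prop = 56/300000000 = 0.000186667 ms.
Pipeline fill: first packet needs 3·t_tx to clear all hops; remaining 105 packets each add one t_tx.
Total = (3+106-1)·t_tx + 3·t_prop = 108·0.106182 + 3·0.000186667 = 11.5 ms.

11.5 ms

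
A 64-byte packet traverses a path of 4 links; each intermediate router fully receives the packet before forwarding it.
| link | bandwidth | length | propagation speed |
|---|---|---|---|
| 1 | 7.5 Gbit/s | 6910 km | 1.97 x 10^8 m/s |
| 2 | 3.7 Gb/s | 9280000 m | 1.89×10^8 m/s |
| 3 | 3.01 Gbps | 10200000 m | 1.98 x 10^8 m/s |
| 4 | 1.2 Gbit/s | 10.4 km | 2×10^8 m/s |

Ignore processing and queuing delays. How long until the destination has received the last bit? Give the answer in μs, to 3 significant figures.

L = 64 × 8 = 512 bits.
Transmission delays (L/R per hop): 0.0682667, 0.138378, 0.1701, 0.426667 μs; sum = 0.803411 μs.
Propagation delays (d/s per hop): 35076.1, 49100.5, 51515.2, 52 μs; sum = 135744 μs.
End-to-end = 136000 μs.

136000 μs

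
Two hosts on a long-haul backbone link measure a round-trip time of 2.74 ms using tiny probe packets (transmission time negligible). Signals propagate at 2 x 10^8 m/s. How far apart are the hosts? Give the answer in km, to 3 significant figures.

One-way propagation = RTT/2 = 1.37 ms.
d = s × t = 200000000 × 0.00137 = 274 km.

274 km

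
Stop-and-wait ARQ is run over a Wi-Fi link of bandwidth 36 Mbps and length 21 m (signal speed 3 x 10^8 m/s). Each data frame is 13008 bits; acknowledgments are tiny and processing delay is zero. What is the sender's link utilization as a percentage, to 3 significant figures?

t_tx = L/R = 13008/36000000 = 0.000361333 s.
t_prop = 21/300000000 = 7e-08 s; RTT = 1.4e-07 s.
Cycle = t_tx + RTT = 0.000361473 s.
Utilization = t_tx / cycle = 0.000361333/0.000361473 = 100 %.

100 %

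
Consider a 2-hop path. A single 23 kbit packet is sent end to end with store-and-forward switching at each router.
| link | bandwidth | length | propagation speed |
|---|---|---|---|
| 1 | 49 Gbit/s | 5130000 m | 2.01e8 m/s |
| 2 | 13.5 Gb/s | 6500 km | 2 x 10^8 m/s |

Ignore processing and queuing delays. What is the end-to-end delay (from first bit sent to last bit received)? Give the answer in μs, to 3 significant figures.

L = 23000 bits.
Transmission delays (L/R per hop): 0.469388, 1.7037 μs; sum = 2.17309 μs.
Propagation delays (d/s per hop): 25522.4, 32500 μs; sum = 58022.4 μs.
End-to-end = 58000 μs.

58000 μs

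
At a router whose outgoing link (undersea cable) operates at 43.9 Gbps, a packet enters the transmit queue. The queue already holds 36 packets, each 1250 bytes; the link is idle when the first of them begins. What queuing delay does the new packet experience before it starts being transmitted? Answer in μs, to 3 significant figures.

Each queued packet: L/R = 10000/43900000000 = 0.22779 μs.
36 queued → 8.20046 μs.
Queuing delay = 8.20 μs.

8.20 μs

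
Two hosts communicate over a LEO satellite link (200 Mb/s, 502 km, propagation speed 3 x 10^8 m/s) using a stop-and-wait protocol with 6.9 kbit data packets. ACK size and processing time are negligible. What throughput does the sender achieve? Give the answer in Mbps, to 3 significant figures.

t_tx = L/R = 6900/200000000 = 3.45e-05 s.
t_prop = 502000/300000000 = 0.00167333 s; RTT = 0.00334667 s.
Cycle = t_tx + RTT = 0.00338117 s.
Throughput = L / cycle = 6900 / 0.00338117 = 2.04 Mbps.

2.04 Mbps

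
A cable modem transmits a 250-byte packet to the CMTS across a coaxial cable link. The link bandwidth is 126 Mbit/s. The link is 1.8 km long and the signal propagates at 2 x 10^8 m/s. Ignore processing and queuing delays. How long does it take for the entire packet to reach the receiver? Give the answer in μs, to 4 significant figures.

24.87 μs

L = 250 × 8 = 2000 bits.
Transmission delay = L/R = 2000 / 126000000 = 15.873 μs.
Propagation delay = d/s = 1800 m / 200000000 m/s = 9 μs.
Total = 24.87 μs.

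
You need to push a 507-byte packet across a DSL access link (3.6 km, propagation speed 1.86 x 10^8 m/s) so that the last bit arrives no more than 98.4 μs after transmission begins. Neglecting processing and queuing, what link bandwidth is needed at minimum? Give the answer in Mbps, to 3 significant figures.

51.3 Mbps

L = 4056 bits.
Propagation delay = 3600 / 186000000 = 19.3548 μs.
Transmission budget = 98.4 − 19.3548 = 79.0452 μs.
R ≥ L / t_tx = 4056 bits / 7.90452e-05 s = 51.3 Mbps.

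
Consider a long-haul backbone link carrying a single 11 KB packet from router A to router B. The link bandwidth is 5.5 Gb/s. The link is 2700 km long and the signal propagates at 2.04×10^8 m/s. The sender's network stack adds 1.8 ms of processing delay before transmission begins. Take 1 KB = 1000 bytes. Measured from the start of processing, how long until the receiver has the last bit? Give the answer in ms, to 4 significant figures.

15.05 ms

L = 88000 bits.
Transmission delay = L/R = 88000 / 5500000000 = 0.016 ms.
Propagation delay = d/s = 2700000 m / 204000000 m/s = 13.2353 ms.
Plus processing delay 1.8 ms = 1.8 ms.
Total = 15.05 ms.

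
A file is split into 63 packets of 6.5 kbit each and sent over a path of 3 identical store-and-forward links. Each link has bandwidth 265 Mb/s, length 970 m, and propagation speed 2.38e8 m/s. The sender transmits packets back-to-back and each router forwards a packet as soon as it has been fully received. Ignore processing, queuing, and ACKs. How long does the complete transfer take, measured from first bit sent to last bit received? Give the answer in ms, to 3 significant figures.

Per-hop transmission t_tx = L/R = 6500/265000000 = 0.0245283 ms.
Per-hop propagation t_prop = 970/238000000 = 0.00407563 ms.
Pipeline fill: first packet needs 3·t_tx to clear all hops; remaining 62 packets each add one t_tx.
Total = (3+63-1)·t_tx + 3·t_prop = 65·0.0245283 + 3·0.00407563 = 1.61 ms.

1.61 ms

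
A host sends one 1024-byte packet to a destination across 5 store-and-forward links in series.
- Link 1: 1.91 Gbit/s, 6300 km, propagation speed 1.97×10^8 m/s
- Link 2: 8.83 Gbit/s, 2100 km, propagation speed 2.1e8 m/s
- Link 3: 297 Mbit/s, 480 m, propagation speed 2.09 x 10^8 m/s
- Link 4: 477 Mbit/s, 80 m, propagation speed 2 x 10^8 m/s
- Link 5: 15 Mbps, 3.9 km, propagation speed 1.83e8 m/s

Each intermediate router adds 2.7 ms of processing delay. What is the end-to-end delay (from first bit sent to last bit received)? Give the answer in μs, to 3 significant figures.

53400 μs

L = 1024 × 8 = 8192 bits.
Transmission delays (L/R per hop): 4.28901, 0.927746, 27.5825, 17.174, 546.133 μs; sum = 596.107 μs.
Propagation delays (d/s per hop): 31979.7, 10000, 2.29665, 0.4, 21.3115 μs; sum = 42003.7 μs.
Processing at 4 router(s): 4 × 2.7 ms = 10800 μs.
End-to-end = 53400 μs.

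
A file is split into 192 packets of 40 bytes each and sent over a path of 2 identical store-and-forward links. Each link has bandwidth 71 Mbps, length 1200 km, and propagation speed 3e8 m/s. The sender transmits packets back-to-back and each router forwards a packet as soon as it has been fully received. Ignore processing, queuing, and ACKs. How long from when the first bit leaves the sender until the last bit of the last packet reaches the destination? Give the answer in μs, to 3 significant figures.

Per-hop transmission t_tx = L/R = 320/71000000 = 4.50704 μs.
Per-hop propagation t_prop = 1200000/300000000 = 4000 μs.
Pipeline fill: first packet needs 2·t_tx to clear all hops; remaining 191 packets each add one t_tx.
Total = (2+192-1)·t_tx + 2·t_prop = 193·4.50704 + 2·4000 = 8870 μs.

8870 μs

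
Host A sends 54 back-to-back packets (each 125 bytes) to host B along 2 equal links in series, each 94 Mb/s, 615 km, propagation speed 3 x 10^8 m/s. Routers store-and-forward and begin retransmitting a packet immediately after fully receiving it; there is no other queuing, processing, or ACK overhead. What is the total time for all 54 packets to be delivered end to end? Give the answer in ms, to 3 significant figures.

Per-hop transmission t_tx = L/R = 1000/94000000 = 0.0106383 ms.
Per-hop propagation t_prop = 615000/300000000 = 2.05 ms.
Pipeline fill: first packet needs 2·t_tx to clear all hops; remaining 53 packets each add one t_tx.
Total = (2+54-1)·t_tx + 2·t_prop = 55·0.0106383 + 2·2.05 = 4.69 ms.

4.69 ms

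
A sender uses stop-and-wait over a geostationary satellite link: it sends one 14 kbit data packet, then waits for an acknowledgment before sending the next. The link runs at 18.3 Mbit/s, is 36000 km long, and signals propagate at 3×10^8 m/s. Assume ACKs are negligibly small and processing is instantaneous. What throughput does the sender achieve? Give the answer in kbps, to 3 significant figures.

58.1 kbps

t_tx = L/R = 14000/18300000 = 0.000765027 s.
t_prop = 36000000/300000000 = 0.12 s; RTT = 0.24 s.
Cycle = t_tx + RTT = 0.240765 s.
Throughput = L / cycle = 14000 / 0.240765 = 58.1 kbps.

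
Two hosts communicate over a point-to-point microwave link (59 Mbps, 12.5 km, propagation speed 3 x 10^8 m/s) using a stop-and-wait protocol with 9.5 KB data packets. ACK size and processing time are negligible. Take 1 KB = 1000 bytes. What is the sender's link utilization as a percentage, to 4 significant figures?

t_tx = L/R = 76000/59000000 = 0.00128814 s.
t_prop = 12500/300000000 = 4.16667e-05 s; RTT = 8.33333e-05 s.
Cycle = t_tx + RTT = 0.00137147 s.
Utilization = t_tx / cycle = 0.00128814/0.00137147 = 93.92 %.

93.92 %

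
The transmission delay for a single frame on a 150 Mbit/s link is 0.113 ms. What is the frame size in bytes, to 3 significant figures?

L = R × t_tx = 150000000 b/s × 0.000113 s = 16950 bits.
In bytes: 16950 / 8 = 2120 bytes.

2120 bytes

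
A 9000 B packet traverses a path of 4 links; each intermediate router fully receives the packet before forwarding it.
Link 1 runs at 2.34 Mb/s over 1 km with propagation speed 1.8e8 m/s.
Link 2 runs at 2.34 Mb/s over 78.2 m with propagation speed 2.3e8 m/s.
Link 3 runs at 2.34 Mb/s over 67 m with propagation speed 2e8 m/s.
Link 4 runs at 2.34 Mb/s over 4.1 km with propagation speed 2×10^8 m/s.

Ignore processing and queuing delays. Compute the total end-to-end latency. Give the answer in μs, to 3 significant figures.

123000 μs

L = 9000 × 8 = 72000 bits.
Transmission delay per hop = L/R = 72000/2340000 = 30769.2 μs; 4 hops → 123077 μs.
Propagation delays (d/s per hop): 5.55556, 0.34, 0.335, 20.5 μs; sum = 26.7306 μs.
End-to-end = 123000 μs.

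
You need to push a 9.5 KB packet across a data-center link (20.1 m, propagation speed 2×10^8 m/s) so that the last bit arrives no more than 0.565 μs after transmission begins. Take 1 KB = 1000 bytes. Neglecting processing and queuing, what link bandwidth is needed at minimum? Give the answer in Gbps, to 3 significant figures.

L = 76000 bits.
Propagation delay = 20.1 / 200000000 = 0.1005 μs.
Transmission budget = 0.565 − 0.1005 = 0.4645 μs.
R ≥ L / t_tx = 76000 bits / 4.645e-07 s = 164 Gbps.

164 Gbps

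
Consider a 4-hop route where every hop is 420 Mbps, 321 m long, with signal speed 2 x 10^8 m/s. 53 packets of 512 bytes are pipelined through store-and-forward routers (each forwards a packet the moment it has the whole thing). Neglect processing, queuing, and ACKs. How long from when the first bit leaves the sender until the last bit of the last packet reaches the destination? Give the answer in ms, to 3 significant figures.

0.553 ms

Per-hop transmission t_tx = L/R = 4096/420000000 = 0.00975238 ms.
Per-hop propagation t_prop = 321/200000000 = 0.001605 ms.
Pipeline fill: first packet needs 4·t_tx to clear all hops; remaining 52 packets each add one t_tx.
Total = (4+53-1)·t_tx + 4·t_prop = 56·0.00975238 + 4·0.001605 = 0.553 ms.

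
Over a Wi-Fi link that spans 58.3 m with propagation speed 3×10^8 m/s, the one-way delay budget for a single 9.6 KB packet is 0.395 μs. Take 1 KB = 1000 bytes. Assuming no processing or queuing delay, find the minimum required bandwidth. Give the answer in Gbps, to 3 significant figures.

L = 76800 bits.
Propagation delay = 58.3 / 300000000 = 0.194333 μs.
Transmission budget = 0.395 − 0.194333 = 0.200667 μs.
R ≥ L / t_tx = 76800 bits / 2.00667e-07 s = 383 Gbps.

383 Gbps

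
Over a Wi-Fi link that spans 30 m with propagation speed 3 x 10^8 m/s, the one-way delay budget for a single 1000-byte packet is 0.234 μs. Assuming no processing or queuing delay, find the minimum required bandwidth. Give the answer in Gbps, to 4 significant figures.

59.70 Gbps

L = 8000 bits.
Propagation delay = 30 / 300000000 = 0.1 μs.
Transmission budget = 0.234 − 0.1 = 0.134 μs.
R ≥ L / t_tx = 8000 bits / 1.34e-07 s = 59.70 Gbps.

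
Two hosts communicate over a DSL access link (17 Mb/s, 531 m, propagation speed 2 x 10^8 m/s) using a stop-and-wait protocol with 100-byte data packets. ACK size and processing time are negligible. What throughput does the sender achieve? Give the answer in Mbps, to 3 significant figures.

t_tx = L/R = 800/17000000 = 4.70588e-05 s.
t_prop = 531/200000000 = 2.655e-06 s; RTT = 5.31e-06 s.
Cycle = t_tx + RTT = 5.23688e-05 s.
Throughput = L / cycle = 800 / 5.23688e-05 = 15.3 Mbps.

15.3 Mbps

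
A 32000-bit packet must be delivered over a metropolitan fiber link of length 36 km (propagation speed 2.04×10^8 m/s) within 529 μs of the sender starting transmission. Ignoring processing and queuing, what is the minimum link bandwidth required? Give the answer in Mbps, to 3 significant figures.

Propagation delay = 36000 / 204000000 = 176.471 μs.
Transmission budget = 529 − 176.471 = 352.529 μs.
R ≥ L / t_tx = 32000 bits / 0.000352529 s = 90.8 Mbps.

90.8 Mbps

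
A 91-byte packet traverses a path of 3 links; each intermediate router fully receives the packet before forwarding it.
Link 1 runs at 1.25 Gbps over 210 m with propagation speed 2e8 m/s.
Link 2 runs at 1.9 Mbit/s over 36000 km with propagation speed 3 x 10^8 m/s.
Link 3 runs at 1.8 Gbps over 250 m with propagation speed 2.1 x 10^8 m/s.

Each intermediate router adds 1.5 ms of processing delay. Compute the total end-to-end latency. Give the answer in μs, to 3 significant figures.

L = 91 × 8 = 728 bits.
Transmission delays (L/R per hop): 0.5824, 383.158, 0.404444 μs; sum = 384.145 μs.
Propagation delays (d/s per hop): 1.05, 120000, 1.19048 μs; sum = 120002 μs.
Processing at 2 router(s): 2 × 1.5 ms = 3000 μs.
End-to-end = 123000 μs.

123000 μs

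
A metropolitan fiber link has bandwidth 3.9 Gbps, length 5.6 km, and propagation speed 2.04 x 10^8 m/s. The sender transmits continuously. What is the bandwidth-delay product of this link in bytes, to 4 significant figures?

13380 bytes

Propagation delay = 5600 / 204000000 = 2.7451e-05 s.
BDP = R × t_prop = 3900000000 × 2.7451e-05 = 107059 bits.
In bytes: 107059/8 = 13380 bytes.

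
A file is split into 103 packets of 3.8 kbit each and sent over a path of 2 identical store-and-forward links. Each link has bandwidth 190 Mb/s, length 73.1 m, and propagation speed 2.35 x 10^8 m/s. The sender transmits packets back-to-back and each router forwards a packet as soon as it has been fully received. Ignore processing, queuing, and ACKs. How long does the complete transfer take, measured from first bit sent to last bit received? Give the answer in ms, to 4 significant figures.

2.081 ms

Per-hop transmission t_tx = L/R = 3800/190000000 = 0.02 ms.
Per-hop propagation t_prop = 73.1/235000000 = 0.000311064 ms.
Pipeline fill: first packet needs 2·t_tx to clear all hops; remaining 102 packets each add one t_tx.
Total = (2+103-1)·t_tx + 2·t_prop = 104·0.02 + 2·0.000311064 = 2.081 ms.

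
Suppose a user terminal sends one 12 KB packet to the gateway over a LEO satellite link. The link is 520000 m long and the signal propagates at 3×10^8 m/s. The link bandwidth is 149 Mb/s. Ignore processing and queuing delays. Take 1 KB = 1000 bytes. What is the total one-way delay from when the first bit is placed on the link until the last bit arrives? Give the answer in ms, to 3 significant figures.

2.38 ms

L = 96000 bits.
Transmission delay = L/R = 96000 / 149000000 = 0.644295 ms.
Propagation delay = d/s = 520000 m / 300000000 m/s = 1.73333 ms.
Total = 2.38 ms.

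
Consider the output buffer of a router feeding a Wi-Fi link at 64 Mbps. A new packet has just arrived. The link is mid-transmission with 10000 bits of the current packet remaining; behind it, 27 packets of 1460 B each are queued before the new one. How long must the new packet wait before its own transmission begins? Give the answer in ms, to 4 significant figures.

5.084 ms

Each queued packet: L/R = 11680/64000000 = 0.1825 ms.
27 queued → 4.9275 ms.
Plus remaining 10000 bits of current packet: 0.15625 ms.
Queuing delay = 5.084 ms.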